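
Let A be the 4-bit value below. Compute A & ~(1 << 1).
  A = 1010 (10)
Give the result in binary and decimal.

Mask = ~(1 << 1) = 1101
Bit 1 of A is 1, so AND-ing with the mask clears it to 0.
  1010
& 1101
------
  1000

Answer: 1000 (8)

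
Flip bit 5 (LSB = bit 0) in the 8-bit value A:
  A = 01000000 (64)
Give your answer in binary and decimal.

Mask = 1 << 5 = 00100000
Bit 5 of A is 0; XOR with the mask flips it to 1.
  01000000
^ 00100000
----------
  01100000

Answer: 01100000 (96)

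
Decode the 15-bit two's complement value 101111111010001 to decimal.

MSB is 1, so the value is negative. Find the magnitude:
1. Invert bits:  010000000101110
2. Add 1:        010000000101111  = 8239
3. Apply sign:   -8239

Answer: -8239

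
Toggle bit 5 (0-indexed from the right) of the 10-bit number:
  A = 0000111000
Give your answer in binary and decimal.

Mask = 1 << 5 = 0000100000
Bit 5 of A is 1; XOR with the mask flips it to 0.
  0000111000
^ 0000100000
------------
  0000011000

Answer: 0000011000 (24)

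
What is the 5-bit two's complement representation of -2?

1. Binary of +2:  00010
2. Invert bits:     11101
3. Add 1:           11110

Answer: 11110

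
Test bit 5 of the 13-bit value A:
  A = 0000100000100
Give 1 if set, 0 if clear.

Bit 5 is the 6th from the right.
  0000100000100
         ^
That bit is 0.

Answer: 0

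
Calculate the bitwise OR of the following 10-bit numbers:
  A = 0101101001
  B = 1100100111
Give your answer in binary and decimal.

Apply | to each column (1 where either bit is 1):
  0101101001
| 1100100111
------------
  1101101111

Answer: 1101101111 (879)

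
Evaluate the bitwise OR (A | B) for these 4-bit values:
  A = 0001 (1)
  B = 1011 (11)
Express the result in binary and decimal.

Apply | to each column (1 where either bit is 1):
  0001
| 1011
------
  1011

Answer: 1011 (11)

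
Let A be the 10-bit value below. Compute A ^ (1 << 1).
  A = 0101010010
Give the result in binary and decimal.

Mask = 1 << 1 = 0000000010
Bit 1 of A is 1; XOR with the mask flips it to 0.
  0101010010
^ 0000000010
------------
  0101010000

Answer: 0101010000 (336)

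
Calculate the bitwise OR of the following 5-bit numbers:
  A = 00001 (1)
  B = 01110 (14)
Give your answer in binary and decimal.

Apply | to each column (1 where either bit is 1):
  00001
| 01110
-------
  01111

Answer: 01111 (15)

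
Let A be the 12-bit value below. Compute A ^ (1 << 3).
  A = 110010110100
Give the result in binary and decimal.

Mask = 1 << 3 = 000000001000
Bit 3 of A is 0; XOR with the mask flips it to 1.
  110010110100
^ 000000001000
--------------
  110010111100

Answer: 110010111100 (3260)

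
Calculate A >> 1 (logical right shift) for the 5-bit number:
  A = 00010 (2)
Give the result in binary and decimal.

Logical shift right by 1: drop the bottom 1 bit(s), prepend 1 zero(s) on the left.
  00010  ->  keep [0001], discard [0], prepend 0
= 00001

Answer: 00001 (1)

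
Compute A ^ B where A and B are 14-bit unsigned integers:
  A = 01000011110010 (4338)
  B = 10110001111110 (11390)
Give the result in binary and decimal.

Apply ^ to each column (1 where bits differ):
  01000011110010
^ 10110001111110
----------------
  11110010001100

Answer: 11110010001100 (15500)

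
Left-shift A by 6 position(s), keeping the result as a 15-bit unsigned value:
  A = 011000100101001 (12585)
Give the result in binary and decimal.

Shift left by 6: drop the top 6 bit(s), append 6 zero(s) on the right.
  011000100101001  ->  discard [011000], keep [100101001], append 000000
= 100101001000000

Answer: 100101001000000 (19008)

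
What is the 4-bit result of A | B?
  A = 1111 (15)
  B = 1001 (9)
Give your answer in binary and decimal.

Apply | to each column (1 where either bit is 1):
  1111
| 1001
------
  1111

Answer: 1111 (15)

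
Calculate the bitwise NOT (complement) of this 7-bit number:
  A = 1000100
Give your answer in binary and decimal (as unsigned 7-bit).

Flip each bit (0->1, 1->0):
  1000100
  0111011

Answer: 0111011 (59)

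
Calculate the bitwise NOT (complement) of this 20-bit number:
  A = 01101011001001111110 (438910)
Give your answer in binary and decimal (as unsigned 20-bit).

Flip each bit (0->1, 1->0):
  01101011001001111110
  10010100110110000001

Answer: 10010100110110000001 (609665)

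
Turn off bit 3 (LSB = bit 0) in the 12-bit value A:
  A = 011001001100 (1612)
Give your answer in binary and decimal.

Mask = ~(1 << 3) = 111111110111
Bit 3 of A is 1, so AND-ing with the mask clears it to 0.
  011001001100
& 111111110111
--------------
  011001000100

Answer: 011001000100 (1604)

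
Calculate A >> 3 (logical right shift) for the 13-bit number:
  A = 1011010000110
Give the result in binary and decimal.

Logical shift right by 3: drop the bottom 3 bit(s), prepend 3 zero(s) on the left.
  1011010000110  ->  keep [1011010000], discard [110], prepend 000
= 0001011010000

Answer: 0001011010000 (720)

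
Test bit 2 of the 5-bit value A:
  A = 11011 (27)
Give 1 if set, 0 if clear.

Bit 2 is the 3rd from the right.
  11011
    ^
That bit is 0.

Answer: 0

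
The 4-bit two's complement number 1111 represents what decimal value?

MSB is 1, so the value is negative. Find the magnitude:
1. Invert bits:  0000
2. Add 1:        0001  = 1
3. Apply sign:   -1

Answer: -1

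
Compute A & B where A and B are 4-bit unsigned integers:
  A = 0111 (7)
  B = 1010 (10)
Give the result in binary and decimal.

Apply & to each column (1 only where both bits are 1):
  0111
& 1010
------
  0010

Answer: 0010 (2)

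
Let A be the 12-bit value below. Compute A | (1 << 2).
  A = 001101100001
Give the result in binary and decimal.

Mask = 1 << 2 = 000000000100
Bit 2 of A is 0, so OR-ing with the mask flips it to 1.
  001101100001
| 000000000100
--------------
  001101100101

Answer: 001101100101 (869)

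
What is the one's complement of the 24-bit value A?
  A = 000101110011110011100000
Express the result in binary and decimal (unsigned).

Flip each bit (0->1, 1->0):
  000101110011110011100000
  111010001100001100011111

Answer: 111010001100001100011111 (15254303)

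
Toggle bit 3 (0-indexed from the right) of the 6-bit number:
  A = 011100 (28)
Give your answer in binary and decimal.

Mask = 1 << 3 = 001000
Bit 3 of A is 1; XOR with the mask flips it to 0.
  011100
^ 001000
--------
  010100

Answer: 010100 (20)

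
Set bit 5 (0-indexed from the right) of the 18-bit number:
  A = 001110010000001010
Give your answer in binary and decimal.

Mask = 1 << 5 = 000000000000100000
Bit 5 of A is 0, so OR-ing with the mask flips it to 1.
  001110010000001010
| 000000000000100000
--------------------
  001110010000101010

Answer: 001110010000101010 (58410)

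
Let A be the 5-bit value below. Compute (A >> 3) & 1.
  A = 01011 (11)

Bit 3 is the 4th from the right.
  01011
   ^
That bit is 1.

Answer: 1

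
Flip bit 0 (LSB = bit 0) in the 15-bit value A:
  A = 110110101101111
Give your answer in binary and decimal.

Mask = 1 << 0 = 000000000000001
Bit 0 of A is 1; XOR with the mask flips it to 0.
  110110101101111
^ 000000000000001
-----------------
  110110101101110

Answer: 110110101101110 (28014)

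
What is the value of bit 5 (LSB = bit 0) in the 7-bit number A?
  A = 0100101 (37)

Bit 5 is the 6th from the right.
  0100101
   ^
That bit is 1.

Answer: 1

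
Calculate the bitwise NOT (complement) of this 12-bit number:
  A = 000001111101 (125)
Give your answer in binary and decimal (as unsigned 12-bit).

Flip each bit (0->1, 1->0):
  000001111101
  111110000010

Answer: 111110000010 (3970)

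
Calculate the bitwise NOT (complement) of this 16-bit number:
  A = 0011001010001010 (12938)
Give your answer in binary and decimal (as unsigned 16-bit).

Flip each bit (0->1, 1->0):
  0011001010001010
  1100110101110101

Answer: 1100110101110101 (52597)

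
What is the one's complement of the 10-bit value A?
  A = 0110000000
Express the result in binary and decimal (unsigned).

Flip each bit (0->1, 1->0):
  0110000000
  1001111111

Answer: 1001111111 (639)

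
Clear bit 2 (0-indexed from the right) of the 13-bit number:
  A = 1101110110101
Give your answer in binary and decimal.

Mask = ~(1 << 2) = 1111111111011
Bit 2 of A is 1, so AND-ing with the mask clears it to 0.
  1101110110101
& 1111111111011
---------------
  1101110110001

Answer: 1101110110001 (7089)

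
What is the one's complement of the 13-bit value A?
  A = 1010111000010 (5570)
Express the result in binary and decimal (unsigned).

Flip each bit (0->1, 1->0):
  1010111000010
  0101000111101

Answer: 0101000111101 (2621)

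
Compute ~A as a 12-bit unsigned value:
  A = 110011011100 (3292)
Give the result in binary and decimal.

Flip each bit (0->1, 1->0):
  110011011100
  001100100011

Answer: 001100100011 (803)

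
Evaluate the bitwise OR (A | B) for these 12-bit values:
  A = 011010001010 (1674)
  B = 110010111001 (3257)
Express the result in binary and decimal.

Apply | to each column (1 where either bit is 1):
  011010001010
| 110010111001
--------------
  111010111011

Answer: 111010111011 (3771)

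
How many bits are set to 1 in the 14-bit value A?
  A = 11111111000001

11111111000001
1-bits at positions (from bit 0 = LSB): 0, 6, 7, 8, 9, 10, 11, 12, 13
Count = 9

Answer: 9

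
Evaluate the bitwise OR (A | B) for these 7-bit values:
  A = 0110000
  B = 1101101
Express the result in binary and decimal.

Apply | to each column (1 where either bit is 1):
  0110000
| 1101101
---------
  1111101

Answer: 1111101 (125)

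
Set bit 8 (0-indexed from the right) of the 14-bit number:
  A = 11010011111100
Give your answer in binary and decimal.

Mask = 1 << 8 = 00000100000000
Bit 8 of A is 0, so OR-ing with the mask flips it to 1.
  11010011111100
| 00000100000000
----------------
  11010111111100

Answer: 11010111111100 (13820)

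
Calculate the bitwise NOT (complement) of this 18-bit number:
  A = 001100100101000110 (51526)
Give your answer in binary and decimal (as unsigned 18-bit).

Flip each bit (0->1, 1->0):
  001100100101000110
  110011011010111001

Answer: 110011011010111001 (210617)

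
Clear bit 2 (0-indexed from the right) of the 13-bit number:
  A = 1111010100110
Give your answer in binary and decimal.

Mask = ~(1 << 2) = 1111111111011
Bit 2 of A is 1, so AND-ing with the mask clears it to 0.
  1111010100110
& 1111111111011
---------------
  1111010100010

Answer: 1111010100010 (7842)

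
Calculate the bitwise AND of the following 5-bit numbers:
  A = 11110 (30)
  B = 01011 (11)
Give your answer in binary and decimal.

Apply & to each column (1 only where both bits are 1):
  11110
& 01011
-------
  01010

Answer: 01010 (10)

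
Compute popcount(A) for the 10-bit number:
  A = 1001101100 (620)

1001101100
1-bits at positions (from bit 0 = LSB): 2, 3, 5, 6, 9
Count = 5

Answer: 5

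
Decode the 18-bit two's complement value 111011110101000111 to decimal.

MSB is 1, so the value is negative. Find the magnitude:
1. Invert bits:  000100001010111000
2. Add 1:        000100001010111001  = 17081
3. Apply sign:   -17081

Answer: -17081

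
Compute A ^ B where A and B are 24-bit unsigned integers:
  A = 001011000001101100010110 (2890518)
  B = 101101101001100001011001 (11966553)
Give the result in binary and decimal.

Apply ^ to each column (1 where bits differ):
  001011000001101100010110
^ 101101101001100001011001
--------------------------
  100110101000001101001111

Answer: 100110101000001101001111 (10126159)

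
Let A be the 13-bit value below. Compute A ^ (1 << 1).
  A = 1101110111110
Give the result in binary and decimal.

Mask = 1 << 1 = 0000000000010
Bit 1 of A is 1; XOR with the mask flips it to 0.
  1101110111110
^ 0000000000010
---------------
  1101110111100

Answer: 1101110111100 (7100)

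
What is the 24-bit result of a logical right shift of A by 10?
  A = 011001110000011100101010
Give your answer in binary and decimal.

Logical shift right by 10: drop the bottom 10 bit(s), prepend 10 zero(s) on the left.
  011001110000011100101010  ->  keep [01100111000001], discard [1100101010], prepend 0000000000
= 000000000001100111000001

Answer: 000000000001100111000001 (6593)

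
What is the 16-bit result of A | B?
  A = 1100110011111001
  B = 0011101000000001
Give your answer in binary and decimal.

Apply | to each column (1 where either bit is 1):
  1100110011111001
| 0011101000000001
------------------
  1111111011111001

Answer: 1111111011111001 (65273)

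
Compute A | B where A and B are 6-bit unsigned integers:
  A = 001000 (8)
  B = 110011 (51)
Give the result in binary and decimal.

Apply | to each column (1 where either bit is 1):
  001000
| 110011
--------
  111011

Answer: 111011 (59)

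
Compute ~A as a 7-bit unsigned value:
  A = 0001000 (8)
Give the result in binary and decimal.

Flip each bit (0->1, 1->0):
  0001000
  1110111

Answer: 1110111 (119)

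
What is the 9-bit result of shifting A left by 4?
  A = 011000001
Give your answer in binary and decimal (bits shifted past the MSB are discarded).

Shift left by 4: drop the top 4 bit(s), append 4 zero(s) on the right.
  011000001  ->  discard [0110], keep [00001], append 0000
= 000010000

Answer: 000010000 (16)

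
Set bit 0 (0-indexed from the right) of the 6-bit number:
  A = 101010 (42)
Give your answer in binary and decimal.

Mask = 1 << 0 = 000001
Bit 0 of A is 0, so OR-ing with the mask flips it to 1.
  101010
| 000001
--------
  101011

Answer: 101011 (43)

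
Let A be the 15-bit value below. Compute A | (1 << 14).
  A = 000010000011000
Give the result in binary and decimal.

Mask = 1 << 14 = 100000000000000
Bit 14 of A is 0, so OR-ing with the mask flips it to 1.
  000010000011000
| 100000000000000
-----------------
  100010000011000

Answer: 100010000011000 (17432)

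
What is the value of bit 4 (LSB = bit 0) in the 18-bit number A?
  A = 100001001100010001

Bit 4 is the 5th from the right.
  100001001100010001
               ^
That bit is 1.

Answer: 1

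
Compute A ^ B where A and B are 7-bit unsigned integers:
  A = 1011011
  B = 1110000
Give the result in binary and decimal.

Apply ^ to each column (1 where bits differ):
  1011011
^ 1110000
---------
  0101011

Answer: 0101011 (43)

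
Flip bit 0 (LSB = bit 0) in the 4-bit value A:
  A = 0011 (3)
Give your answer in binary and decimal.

Mask = 1 << 0 = 0001
Bit 0 of A is 1; XOR with the mask flips it to 0.
  0011
^ 0001
------
  0010

Answer: 0010 (2)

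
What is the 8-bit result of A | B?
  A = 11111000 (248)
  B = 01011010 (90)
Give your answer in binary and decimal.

Apply | to each column (1 where either bit is 1):
  11111000
| 01011010
----------
  11111010

Answer: 11111010 (250)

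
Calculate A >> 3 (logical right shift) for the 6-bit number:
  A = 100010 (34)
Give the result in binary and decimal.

Logical shift right by 3: drop the bottom 3 bit(s), prepend 3 zero(s) on the left.
  100010  ->  keep [100], discard [010], prepend 000
= 000100

Answer: 000100 (4)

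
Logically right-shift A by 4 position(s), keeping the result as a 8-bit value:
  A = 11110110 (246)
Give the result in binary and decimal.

Logical shift right by 4: drop the bottom 4 bit(s), prepend 4 zero(s) on the left.
  11110110  ->  keep [1111], discard [0110], prepend 0000
= 00001111

Answer: 00001111 (15)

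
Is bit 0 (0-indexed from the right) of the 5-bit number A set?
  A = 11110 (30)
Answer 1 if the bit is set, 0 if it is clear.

Bit 0 is the 1st from the right.
  11110
      ^
That bit is 0.

Answer: 0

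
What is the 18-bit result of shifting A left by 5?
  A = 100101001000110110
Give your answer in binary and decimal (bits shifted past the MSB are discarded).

Shift left by 5: drop the top 5 bit(s), append 5 zero(s) on the right.
  100101001000110110  ->  discard [10010], keep [1001000110110], append 00000
= 100100011011000000

Answer: 100100011011000000 (149184)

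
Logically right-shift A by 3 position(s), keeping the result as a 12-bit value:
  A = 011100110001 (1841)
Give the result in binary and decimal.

Logical shift right by 3: drop the bottom 3 bit(s), prepend 3 zero(s) on the left.
  011100110001  ->  keep [011100110], discard [001], prepend 000
= 000011100110

Answer: 000011100110 (230)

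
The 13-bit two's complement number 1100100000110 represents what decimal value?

MSB is 1, so the value is negative. Find the magnitude:
1. Invert bits:  0011011111001
2. Add 1:        0011011111010  = 1786
3. Apply sign:   -1786

Answer: -1786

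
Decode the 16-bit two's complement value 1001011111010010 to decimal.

MSB is 1, so the value is negative. Find the magnitude:
1. Invert bits:  0110100000101101
2. Add 1:        0110100000101110  = 26670
3. Apply sign:   -26670

Answer: -26670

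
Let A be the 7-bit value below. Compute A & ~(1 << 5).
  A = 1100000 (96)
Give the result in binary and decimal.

Mask = ~(1 << 5) = 1011111
Bit 5 of A is 1, so AND-ing with the mask clears it to 0.
  1100000
& 1011111
---------
  1000000

Answer: 1000000 (64)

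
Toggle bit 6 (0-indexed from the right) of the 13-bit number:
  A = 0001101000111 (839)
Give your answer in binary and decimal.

Mask = 1 << 6 = 0000001000000
Bit 6 of A is 1; XOR with the mask flips it to 0.
  0001101000111
^ 0000001000000
---------------
  0001100000111

Answer: 0001100000111 (775)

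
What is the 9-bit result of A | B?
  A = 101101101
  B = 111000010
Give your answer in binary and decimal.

Apply | to each column (1 where either bit is 1):
  101101101
| 111000010
-----------
  111101111

Answer: 111101111 (495)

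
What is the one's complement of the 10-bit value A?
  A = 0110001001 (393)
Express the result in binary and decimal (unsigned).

Flip each bit (0->1, 1->0):
  0110001001
  1001110110

Answer: 1001110110 (630)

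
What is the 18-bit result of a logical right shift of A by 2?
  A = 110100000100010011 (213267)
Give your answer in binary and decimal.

Logical shift right by 2: drop the bottom 2 bit(s), prepend 2 zero(s) on the left.
  110100000100010011  ->  keep [1101000001000100], discard [11], prepend 00
= 001101000001000100

Answer: 001101000001000100 (53316)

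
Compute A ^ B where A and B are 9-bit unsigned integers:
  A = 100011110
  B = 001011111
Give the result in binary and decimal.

Apply ^ to each column (1 where bits differ):
  100011110
^ 001011111
-----------
  101000001

Answer: 101000001 (321)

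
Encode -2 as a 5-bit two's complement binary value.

1. Binary of +2:  00010
2. Invert bits:     11101
3. Add 1:           11110

Answer: 11110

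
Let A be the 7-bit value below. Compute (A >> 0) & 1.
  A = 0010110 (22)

Bit 0 is the 1st from the right.
  0010110
        ^
That bit is 0.

Answer: 0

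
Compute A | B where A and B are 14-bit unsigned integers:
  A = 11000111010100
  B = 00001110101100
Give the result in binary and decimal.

Apply | to each column (1 where either bit is 1):
  11000111010100
| 00001110101100
----------------
  11001111111100

Answer: 11001111111100 (13308)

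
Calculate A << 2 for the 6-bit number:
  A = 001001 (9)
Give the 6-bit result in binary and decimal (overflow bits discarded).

Shift left by 2: drop the top 2 bit(s), append 2 zero(s) on the right.
  001001  ->  discard [00], keep [1001], append 00
= 100100

Answer: 100100 (36)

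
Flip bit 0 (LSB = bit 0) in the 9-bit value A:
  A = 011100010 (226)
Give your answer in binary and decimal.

Mask = 1 << 0 = 000000001
Bit 0 of A is 0; XOR with the mask flips it to 1.
  011100010
^ 000000001
-----------
  011100011

Answer: 011100011 (227)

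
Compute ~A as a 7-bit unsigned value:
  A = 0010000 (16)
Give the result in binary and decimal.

Flip each bit (0->1, 1->0):
  0010000
  1101111

Answer: 1101111 (111)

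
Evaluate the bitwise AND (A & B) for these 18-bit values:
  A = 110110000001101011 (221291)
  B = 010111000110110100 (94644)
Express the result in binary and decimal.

Apply & to each column (1 only where both bits are 1):
  110110000001101011
& 010111000110110100
--------------------
  010110000000100000

Answer: 010110000000100000 (90144)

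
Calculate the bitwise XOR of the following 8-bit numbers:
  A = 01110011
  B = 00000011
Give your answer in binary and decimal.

Apply ^ to each column (1 where bits differ):
  01110011
^ 00000011
----------
  01110000

Answer: 01110000 (112)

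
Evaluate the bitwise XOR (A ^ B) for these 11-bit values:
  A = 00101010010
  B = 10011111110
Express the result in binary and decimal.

Apply ^ to each column (1 where bits differ):
  00101010010
^ 10011111110
-------------
  10110101100

Answer: 10110101100 (1452)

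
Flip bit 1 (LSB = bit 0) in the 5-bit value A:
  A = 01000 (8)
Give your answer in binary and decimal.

Mask = 1 << 1 = 00010
Bit 1 of A is 0; XOR with the mask flips it to 1.
  01000
^ 00010
-------
  01010

Answer: 01010 (10)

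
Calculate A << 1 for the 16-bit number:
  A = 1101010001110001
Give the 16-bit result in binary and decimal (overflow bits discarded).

Shift left by 1: drop the top 1 bit(s), append 1 zero(s) on the right.
  1101010001110001  ->  discard [1], keep [101010001110001], append 0
= 1010100011100010

Answer: 1010100011100010 (43234)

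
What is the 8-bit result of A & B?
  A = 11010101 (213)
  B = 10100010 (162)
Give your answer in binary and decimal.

Apply & to each column (1 only where both bits are 1):
  11010101
& 10100010
----------
  10000000

Answer: 10000000 (128)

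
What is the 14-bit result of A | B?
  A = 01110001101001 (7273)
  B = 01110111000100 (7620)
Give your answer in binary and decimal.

Apply | to each column (1 where either bit is 1):
  01110001101001
| 01110111000100
----------------
  01110111101101

Answer: 01110111101101 (7661)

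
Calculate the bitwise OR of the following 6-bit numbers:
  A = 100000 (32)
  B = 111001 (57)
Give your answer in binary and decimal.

Apply | to each column (1 where either bit is 1):
  100000
| 111001
--------
  111001

Answer: 111001 (57)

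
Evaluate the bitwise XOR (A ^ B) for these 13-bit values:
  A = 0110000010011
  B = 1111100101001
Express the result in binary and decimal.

Apply ^ to each column (1 where bits differ):
  0110000010011
^ 1111100101001
---------------
  1001100111010

Answer: 1001100111010 (4922)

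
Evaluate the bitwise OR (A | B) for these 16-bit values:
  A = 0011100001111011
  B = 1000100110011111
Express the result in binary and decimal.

Apply | to each column (1 where either bit is 1):
  0011100001111011
| 1000100110011111
------------------
  1011100111111111

Answer: 1011100111111111 (47615)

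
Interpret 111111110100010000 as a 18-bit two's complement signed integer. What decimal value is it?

MSB is 1, so the value is negative. Find the magnitude:
1. Invert bits:  000000001011101111
2. Add 1:        000000001011110000  = 752
3. Apply sign:   -752

Answer: -752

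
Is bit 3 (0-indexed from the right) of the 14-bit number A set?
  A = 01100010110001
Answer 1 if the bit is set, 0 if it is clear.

Bit 3 is the 4th from the right.
  01100010110001
            ^
That bit is 0.

Answer: 0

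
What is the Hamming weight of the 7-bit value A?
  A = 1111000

1111000
1-bits at positions (from bit 0 = LSB): 3, 4, 5, 6
Count = 4

Answer: 4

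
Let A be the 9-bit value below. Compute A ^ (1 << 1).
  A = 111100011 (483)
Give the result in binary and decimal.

Mask = 1 << 1 = 000000010
Bit 1 of A is 1; XOR with the mask flips it to 0.
  111100011
^ 000000010
-----------
  111100001

Answer: 111100001 (481)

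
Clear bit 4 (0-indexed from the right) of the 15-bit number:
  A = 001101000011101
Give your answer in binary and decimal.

Mask = ~(1 << 4) = 111111111101111
Bit 4 of A is 1, so AND-ing with the mask clears it to 0.
  001101000011101
& 111111111101111
-----------------
  001101000001101

Answer: 001101000001101 (6669)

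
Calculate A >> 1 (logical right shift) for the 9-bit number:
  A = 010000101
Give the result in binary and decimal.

Logical shift right by 1: drop the bottom 1 bit(s), prepend 1 zero(s) on the left.
  010000101  ->  keep [01000010], discard [1], prepend 0
= 001000010

Answer: 001000010 (66)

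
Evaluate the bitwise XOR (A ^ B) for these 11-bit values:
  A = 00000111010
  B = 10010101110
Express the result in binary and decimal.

Apply ^ to each column (1 where bits differ):
  00000111010
^ 10010101110
-------------
  10010010100

Answer: 10010010100 (1172)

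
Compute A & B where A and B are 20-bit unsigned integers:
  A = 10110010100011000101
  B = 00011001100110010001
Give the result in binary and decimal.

Apply & to each column (1 only where both bits are 1):
  10110010100011000101
& 00011001100110010001
----------------------
  00010000100010000001

Answer: 00010000100010000001 (67713)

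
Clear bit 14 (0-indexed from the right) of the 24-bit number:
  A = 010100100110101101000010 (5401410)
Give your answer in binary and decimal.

Mask = ~(1 << 14) = 111111111011111111111111
Bit 14 of A is 1, so AND-ing with the mask clears it to 0.
  010100100110101101000010
& 111111111011111111111111
--------------------------
  010100100010101101000010

Answer: 010100100010101101000010 (5385026)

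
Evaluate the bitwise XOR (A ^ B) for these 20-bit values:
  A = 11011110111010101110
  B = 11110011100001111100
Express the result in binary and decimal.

Apply ^ to each column (1 where bits differ):
  11011110111010101110
^ 11110011100001111100
----------------------
  00101101011011010010

Answer: 00101101011011010010 (186066)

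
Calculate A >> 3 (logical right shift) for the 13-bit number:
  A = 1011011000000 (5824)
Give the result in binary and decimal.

Logical shift right by 3: drop the bottom 3 bit(s), prepend 3 zero(s) on the left.
  1011011000000  ->  keep [1011011000], discard [000], prepend 000
= 0001011011000

Answer: 0001011011000 (728)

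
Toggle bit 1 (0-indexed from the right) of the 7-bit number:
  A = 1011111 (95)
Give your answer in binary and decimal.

Mask = 1 << 1 = 0000010
Bit 1 of A is 1; XOR with the mask flips it to 0.
  1011111
^ 0000010
---------
  1011101

Answer: 1011101 (93)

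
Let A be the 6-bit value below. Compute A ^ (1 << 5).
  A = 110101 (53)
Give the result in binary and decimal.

Mask = 1 << 5 = 100000
Bit 5 of A is 1; XOR with the mask flips it to 0.
  110101
^ 100000
--------
  010101

Answer: 010101 (21)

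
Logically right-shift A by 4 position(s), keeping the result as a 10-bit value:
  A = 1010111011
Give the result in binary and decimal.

Logical shift right by 4: drop the bottom 4 bit(s), prepend 4 zero(s) on the left.
  1010111011  ->  keep [101011], discard [1011], prepend 0000
= 0000101011

Answer: 0000101011 (43)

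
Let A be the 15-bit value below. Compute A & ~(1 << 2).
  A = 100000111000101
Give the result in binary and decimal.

Mask = ~(1 << 2) = 111111111111011
Bit 2 of A is 1, so AND-ing with the mask clears it to 0.
  100000111000101
& 111111111111011
-----------------
  100000111000001

Answer: 100000111000001 (16833)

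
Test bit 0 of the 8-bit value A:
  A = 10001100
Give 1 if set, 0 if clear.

Bit 0 is the 1st from the right.
  10001100
         ^
That bit is 0.

Answer: 0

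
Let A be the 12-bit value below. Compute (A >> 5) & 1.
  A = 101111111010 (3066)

Bit 5 is the 6th from the right.
  101111111010
        ^
That bit is 1.

Answer: 1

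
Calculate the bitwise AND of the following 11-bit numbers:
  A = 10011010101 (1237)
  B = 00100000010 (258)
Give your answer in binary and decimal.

Apply & to each column (1 only where both bits are 1):
  10011010101
& 00100000010
-------------
  00000000000

Answer: 00000000000 (0)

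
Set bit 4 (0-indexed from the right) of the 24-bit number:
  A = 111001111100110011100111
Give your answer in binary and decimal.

Mask = 1 << 4 = 000000000000000000010000
Bit 4 of A is 0, so OR-ing with the mask flips it to 1.
  111001111100110011100111
| 000000000000000000010000
--------------------------
  111001111100110011110111

Answer: 111001111100110011110111 (15191287)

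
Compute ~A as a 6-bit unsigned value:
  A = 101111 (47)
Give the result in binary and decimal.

Flip each bit (0->1, 1->0):
  101111
  010000

Answer: 010000 (16)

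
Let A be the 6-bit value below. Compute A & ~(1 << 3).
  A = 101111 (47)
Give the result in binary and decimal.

Mask = ~(1 << 3) = 110111
Bit 3 of A is 1, so AND-ing with the mask clears it to 0.
  101111
& 110111
--------
  100111

Answer: 100111 (39)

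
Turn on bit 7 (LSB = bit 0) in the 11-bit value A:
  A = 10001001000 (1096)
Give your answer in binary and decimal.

Mask = 1 << 7 = 00010000000
Bit 7 of A is 0, so OR-ing with the mask flips it to 1.
  10001001000
| 00010000000
-------------
  10011001000

Answer: 10011001000 (1224)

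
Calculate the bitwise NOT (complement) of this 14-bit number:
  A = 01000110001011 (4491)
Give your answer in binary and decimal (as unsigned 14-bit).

Flip each bit (0->1, 1->0):
  01000110001011
  10111001110100

Answer: 10111001110100 (11892)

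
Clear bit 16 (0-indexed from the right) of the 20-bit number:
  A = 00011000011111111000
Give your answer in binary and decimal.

Mask = ~(1 << 16) = 11101111111111111111
Bit 16 of A is 1, so AND-ing with the mask clears it to 0.
  00011000011111111000
& 11101111111111111111
----------------------
  00001000011111111000

Answer: 00001000011111111000 (34808)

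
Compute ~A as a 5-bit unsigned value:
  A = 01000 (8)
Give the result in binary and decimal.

Flip each bit (0->1, 1->0):
  01000
  10111

Answer: 10111 (23)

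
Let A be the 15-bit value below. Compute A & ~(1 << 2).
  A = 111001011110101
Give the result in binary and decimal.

Mask = ~(1 << 2) = 111111111111011
Bit 2 of A is 1, so AND-ing with the mask clears it to 0.
  111001011110101
& 111111111111011
-----------------
  111001011110001

Answer: 111001011110001 (29425)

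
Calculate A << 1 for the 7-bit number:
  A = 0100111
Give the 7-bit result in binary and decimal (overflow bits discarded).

Shift left by 1: drop the top 1 bit(s), append 1 zero(s) on the right.
  0100111  ->  discard [0], keep [100111], append 0
= 1001110

Answer: 1001110 (78)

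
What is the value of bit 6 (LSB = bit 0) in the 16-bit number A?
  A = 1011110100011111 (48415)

Bit 6 is the 7th from the right.
  1011110100011111
           ^
That bit is 0.

Answer: 0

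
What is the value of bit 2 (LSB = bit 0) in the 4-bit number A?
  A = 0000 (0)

Bit 2 is the 3rd from the right.
  0000
   ^
That bit is 0.

Answer: 0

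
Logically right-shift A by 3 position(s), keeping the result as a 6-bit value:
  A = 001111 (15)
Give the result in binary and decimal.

Logical shift right by 3: drop the bottom 3 bit(s), prepend 3 zero(s) on the left.
  001111  ->  keep [001], discard [111], prepend 000
= 000001

Answer: 000001 (1)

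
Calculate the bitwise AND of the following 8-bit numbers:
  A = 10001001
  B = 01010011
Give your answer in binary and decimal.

Apply & to each column (1 only where both bits are 1):
  10001001
& 01010011
----------
  00000001

Answer: 00000001 (1)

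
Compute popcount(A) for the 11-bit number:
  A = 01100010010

01100010010
1-bits at positions (from bit 0 = LSB): 1, 4, 8, 9
Count = 4

Answer: 4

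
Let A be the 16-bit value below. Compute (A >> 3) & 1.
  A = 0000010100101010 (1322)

Bit 3 is the 4th from the right.
  0000010100101010
              ^
That bit is 1.

Answer: 1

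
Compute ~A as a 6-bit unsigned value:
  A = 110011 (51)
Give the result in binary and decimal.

Flip each bit (0->1, 1->0):
  110011
  001100

Answer: 001100 (12)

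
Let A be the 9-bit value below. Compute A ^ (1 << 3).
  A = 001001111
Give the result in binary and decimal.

Mask = 1 << 3 = 000001000
Bit 3 of A is 1; XOR with the mask flips it to 0.
  001001111
^ 000001000
-----------
  001000111

Answer: 001000111 (71)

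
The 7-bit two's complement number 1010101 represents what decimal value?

MSB is 1, so the value is negative. Find the magnitude:
1. Invert bits:  0101010
2. Add 1:        0101011  = 43
3. Apply sign:   -43

Answer: -43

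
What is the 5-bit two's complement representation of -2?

1. Binary of +2:  00010
2. Invert bits:     11101
3. Add 1:           11110

Answer: 11110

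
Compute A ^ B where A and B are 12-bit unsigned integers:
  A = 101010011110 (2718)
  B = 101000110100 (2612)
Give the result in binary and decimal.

Apply ^ to each column (1 where bits differ):
  101010011110
^ 101000110100
--------------
  000010101010

Answer: 000010101010 (170)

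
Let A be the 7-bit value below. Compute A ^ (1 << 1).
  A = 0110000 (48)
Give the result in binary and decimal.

Mask = 1 << 1 = 0000010
Bit 1 of A is 0; XOR with the mask flips it to 1.
  0110000
^ 0000010
---------
  0110010

Answer: 0110010 (50)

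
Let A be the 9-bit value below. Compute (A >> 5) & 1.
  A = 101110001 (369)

Bit 5 is the 6th from the right.
  101110001
     ^
That bit is 1.

Answer: 1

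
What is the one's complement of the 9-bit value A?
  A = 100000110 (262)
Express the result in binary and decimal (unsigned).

Flip each bit (0->1, 1->0):
  100000110
  011111001

Answer: 011111001 (249)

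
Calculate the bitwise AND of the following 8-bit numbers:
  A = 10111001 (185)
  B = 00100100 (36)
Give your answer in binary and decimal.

Apply & to each column (1 only where both bits are 1):
  10111001
& 00100100
----------
  00100000

Answer: 00100000 (32)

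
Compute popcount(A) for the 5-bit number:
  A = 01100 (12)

01100
1-bits at positions (from bit 0 = LSB): 2, 3
Count = 2

Answer: 2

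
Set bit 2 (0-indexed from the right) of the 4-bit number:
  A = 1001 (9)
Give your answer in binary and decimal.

Mask = 1 << 2 = 0100
Bit 2 of A is 0, so OR-ing with the mask flips it to 1.
  1001
| 0100
------
  1101

Answer: 1101 (13)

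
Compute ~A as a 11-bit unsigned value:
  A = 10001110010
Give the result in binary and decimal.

Flip each bit (0->1, 1->0):
  10001110010
  01110001101

Answer: 01110001101 (909)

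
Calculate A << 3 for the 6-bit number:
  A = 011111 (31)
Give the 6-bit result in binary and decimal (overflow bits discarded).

Shift left by 3: drop the top 3 bit(s), append 3 zero(s) on the right.
  011111  ->  discard [011], keep [111], append 000
= 111000

Answer: 111000 (56)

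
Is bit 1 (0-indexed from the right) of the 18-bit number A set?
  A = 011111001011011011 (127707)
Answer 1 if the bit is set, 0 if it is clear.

Bit 1 is the 2nd from the right.
  011111001011011011
                  ^
That bit is 1.

Answer: 1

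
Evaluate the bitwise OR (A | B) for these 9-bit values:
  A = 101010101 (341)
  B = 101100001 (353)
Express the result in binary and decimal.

Apply | to each column (1 where either bit is 1):
  101010101
| 101100001
-----------
  101110101

Answer: 101110101 (373)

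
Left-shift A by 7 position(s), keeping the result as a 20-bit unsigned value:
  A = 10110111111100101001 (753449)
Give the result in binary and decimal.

Shift left by 7: drop the top 7 bit(s), append 7 zero(s) on the right.
  10110111111100101001  ->  discard [1011011], keep [1111100101001], append 0000000
= 11111001010010000000

Answer: 11111001010010000000 (1021056)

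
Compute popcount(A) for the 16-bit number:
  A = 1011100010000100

1011100010000100
1-bits at positions (from bit 0 = LSB): 2, 7, 11, 12, 13, 15
Count = 6

Answer: 6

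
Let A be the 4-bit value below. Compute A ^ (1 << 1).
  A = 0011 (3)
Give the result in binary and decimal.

Mask = 1 << 1 = 0010
Bit 1 of A is 1; XOR with the mask flips it to 0.
  0011
^ 0010
------
  0001

Answer: 0001 (1)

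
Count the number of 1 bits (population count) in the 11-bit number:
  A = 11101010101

11101010101
1-bits at positions (from bit 0 = LSB): 0, 2, 4, 6, 8, 9, 10
Count = 7

Answer: 7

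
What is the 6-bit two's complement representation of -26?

1. Binary of +26:  011010
2. Invert bits:     100101
3. Add 1:           100110

Answer: 100110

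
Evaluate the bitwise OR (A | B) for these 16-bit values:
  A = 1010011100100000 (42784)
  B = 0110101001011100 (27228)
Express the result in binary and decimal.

Apply | to each column (1 where either bit is 1):
  1010011100100000
| 0110101001011100
------------------
  1110111101111100

Answer: 1110111101111100 (61308)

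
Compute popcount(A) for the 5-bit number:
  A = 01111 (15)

01111
1-bits at positions (from bit 0 = LSB): 0, 1, 2, 3
Count = 4

Answer: 4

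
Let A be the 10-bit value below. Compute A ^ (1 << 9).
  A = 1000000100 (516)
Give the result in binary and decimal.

Mask = 1 << 9 = 1000000000
Bit 9 of A is 1; XOR with the mask flips it to 0.
  1000000100
^ 1000000000
------------
  0000000100

Answer: 0000000100 (4)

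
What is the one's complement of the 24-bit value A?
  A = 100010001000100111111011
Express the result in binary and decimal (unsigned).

Flip each bit (0->1, 1->0):
  100010001000100111111011
  011101110111011000000100

Answer: 011101110111011000000100 (7828996)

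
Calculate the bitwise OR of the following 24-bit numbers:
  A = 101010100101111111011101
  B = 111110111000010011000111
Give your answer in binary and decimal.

Apply | to each column (1 where either bit is 1):
  101010100101111111011101
| 111110111000010011000111
--------------------------
  111110111101111111011111

Answer: 111110111101111111011111 (16506847)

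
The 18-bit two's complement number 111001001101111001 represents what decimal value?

MSB is 1, so the value is negative. Find the magnitude:
1. Invert bits:  000110110010000110
2. Add 1:        000110110010000111  = 27783
3. Apply sign:   -27783

Answer: -27783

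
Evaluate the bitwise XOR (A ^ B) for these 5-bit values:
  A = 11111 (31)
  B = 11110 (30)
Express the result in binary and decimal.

Apply ^ to each column (1 where bits differ):
  11111
^ 11110
-------
  00001

Answer: 00001 (1)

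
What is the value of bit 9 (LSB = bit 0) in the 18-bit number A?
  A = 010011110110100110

Bit 9 is the 10th from the right.
  010011110110100110
          ^
That bit is 0.

Answer: 0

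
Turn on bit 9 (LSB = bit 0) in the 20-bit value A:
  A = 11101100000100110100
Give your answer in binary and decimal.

Mask = 1 << 9 = 00000000001000000000
Bit 9 of A is 0, so OR-ing with the mask flips it to 1.
  11101100000100110100
| 00000000001000000000
----------------------
  11101100001100110100

Answer: 11101100001100110100 (967476)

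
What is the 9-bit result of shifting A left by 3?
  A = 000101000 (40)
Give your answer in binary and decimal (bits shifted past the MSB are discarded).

Shift left by 3: drop the top 3 bit(s), append 3 zero(s) on the right.
  000101000  ->  discard [000], keep [101000], append 000
= 101000000

Answer: 101000000 (320)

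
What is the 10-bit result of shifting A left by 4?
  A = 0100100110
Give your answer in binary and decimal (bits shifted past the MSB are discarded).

Shift left by 4: drop the top 4 bit(s), append 4 zero(s) on the right.
  0100100110  ->  discard [0100], keep [100110], append 0000
= 1001100000

Answer: 1001100000 (608)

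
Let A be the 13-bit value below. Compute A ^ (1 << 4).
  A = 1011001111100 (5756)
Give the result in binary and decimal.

Mask = 1 << 4 = 0000000010000
Bit 4 of A is 1; XOR with the mask flips it to 0.
  1011001111100
^ 0000000010000
---------------
  1011001101100

Answer: 1011001101100 (5740)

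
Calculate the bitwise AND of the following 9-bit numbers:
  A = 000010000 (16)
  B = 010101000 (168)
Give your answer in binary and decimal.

Apply & to each column (1 only where both bits are 1):
  000010000
& 010101000
-----------
  000000000

Answer: 000000000 (0)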